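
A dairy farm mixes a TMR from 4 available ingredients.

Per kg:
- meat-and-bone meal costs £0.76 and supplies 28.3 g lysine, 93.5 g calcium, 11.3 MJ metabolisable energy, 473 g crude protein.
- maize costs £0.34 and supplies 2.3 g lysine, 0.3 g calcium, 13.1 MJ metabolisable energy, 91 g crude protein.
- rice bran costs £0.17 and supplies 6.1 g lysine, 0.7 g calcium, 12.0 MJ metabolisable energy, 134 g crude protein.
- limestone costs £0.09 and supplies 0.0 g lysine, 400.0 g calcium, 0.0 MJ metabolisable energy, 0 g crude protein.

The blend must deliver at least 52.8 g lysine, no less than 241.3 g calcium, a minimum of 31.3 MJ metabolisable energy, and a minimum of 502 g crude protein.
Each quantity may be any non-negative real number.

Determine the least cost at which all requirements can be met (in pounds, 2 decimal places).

£1.44

Let x1 = kg of meat-and-bone meal, x2 = kg of maize, x3 = kg of rice bran, x4 = kg of limestone.
Minimise 0.76x1 + 0.34x2 + 0.17x3 + 0.09x4 with:
  28.3x1 + 2.3x2 + 6.1x3 ≥ 52.8   (lysine)
  93.5x1 + 0.3x2 + 0.7x3 + 400x4 ≥ 241.3   (calcium)
  11.3x1 + 13.1x2 + 12x3 ≥ 31.3   (metabolisable energy)
  473x1 + 91x2 + 134x3 ≥ 502   (crude protein)
  x1, x2, x3, x4 ≥ 0.
The cheapest feasible vertex uses only meat-and-bone meal, rice bran, limestone; maize is not used. There the lysine, calcium, metabolisable energy constraints are tight.
So meat-and-bone meal = 1.635 kg, rice bran = 1.068 kg, limestone = 0.2191 kg.
Cost = 0.76·1.635 + 0.17·1.068 + 0.09·0.2191 = 1.4439.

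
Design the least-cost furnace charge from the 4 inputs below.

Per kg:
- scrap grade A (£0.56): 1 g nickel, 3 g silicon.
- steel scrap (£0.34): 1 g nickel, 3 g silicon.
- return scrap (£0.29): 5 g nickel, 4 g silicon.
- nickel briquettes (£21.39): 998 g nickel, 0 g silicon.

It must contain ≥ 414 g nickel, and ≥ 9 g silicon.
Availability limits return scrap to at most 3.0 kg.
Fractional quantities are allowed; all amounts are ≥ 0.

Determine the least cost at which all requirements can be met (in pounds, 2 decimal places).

Treat it as an LP. Let x1 = kg of scrap grade A, x2 = kg of steel scrap, x3 = kg of return scrap, x4 = kg of nickel briquettes.
Minimise 0.56x1 + 0.34x2 + 0.29x3 + 21.39x4 with:
  1x1 + 1x2 + 5x3 + 998x4 ≥ 414   (nickel)
  3x1 + 3x2 + 4x3 ≥ 9   (silicon)
  x3 ≤ 3
  x1, x2, x3, x4 ≥ 0.
At the optimum only return scrap, nickel briquettes are positive (scrap grade A, steel scrap = 0). There the nickel and silicon constraints are tight.
Optimal quantities: return scrap = 2.25 kg, nickel briquettes = 0.40356 kg.
Total cost: 0.29·2.25 + 21.39·0.40356 = 9.2846.

£9.28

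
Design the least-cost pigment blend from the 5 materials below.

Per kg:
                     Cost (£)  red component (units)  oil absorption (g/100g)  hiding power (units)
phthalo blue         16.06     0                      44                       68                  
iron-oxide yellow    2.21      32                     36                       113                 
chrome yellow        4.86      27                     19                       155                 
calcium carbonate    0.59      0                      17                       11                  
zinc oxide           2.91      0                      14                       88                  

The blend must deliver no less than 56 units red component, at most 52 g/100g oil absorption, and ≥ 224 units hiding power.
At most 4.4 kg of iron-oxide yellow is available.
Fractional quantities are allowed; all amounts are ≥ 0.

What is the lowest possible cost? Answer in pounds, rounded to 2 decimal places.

Let x1 = kg of phthalo blue, x2 = kg of iron-oxide yellow, x3 = kg of chrome yellow, x4 = kg of calcium carbonate, x5 = kg of zinc oxide.
min 16.06x1 + 2.21x2 + 4.86x3 + 0.59x4 + 2.91x5 s.t.:
  32x2 + 27x3 ≥ 56   (red component)
  44x1 + 36x2 + 19x3 + 17x4 + 14x5 ≤ 52   (oil absorption)
  68x1 + 113x2 + 155x3 + 11x4 + 88x5 ≥ 224   (hiding power)
  x2 ≤ 4.4
  x1, x2, x3, x4, x5 ≥ 0.
The minimum-cost mix takes nothing from phthalo blue, calcium carbonate, zinc oxide — only iron-oxide yellow, chrome yellow. There the red component and oil absorption constraints are tight.
That vertex is x2 = 0.9341, x3 = 0.967.
Objective = 2.21·0.9341 + 4.86·0.967 = 6.7640.

£6.76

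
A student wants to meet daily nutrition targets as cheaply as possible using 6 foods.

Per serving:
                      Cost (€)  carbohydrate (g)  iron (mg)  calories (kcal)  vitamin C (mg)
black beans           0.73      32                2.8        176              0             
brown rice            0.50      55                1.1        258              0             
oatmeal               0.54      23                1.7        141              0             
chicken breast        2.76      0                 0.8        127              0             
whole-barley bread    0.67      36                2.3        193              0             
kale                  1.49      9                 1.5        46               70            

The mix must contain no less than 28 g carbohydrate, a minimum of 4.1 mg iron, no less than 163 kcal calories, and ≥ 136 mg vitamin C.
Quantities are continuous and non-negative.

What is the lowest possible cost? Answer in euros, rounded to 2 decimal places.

Let x1 = servings of black beans, x2 = servings of brown rice, x3 = servings of oatmeal, x4 = servings of chicken breast, x5 = servings of whole-barley bread, x6 = servings of kale.
Minimise 0.73x1 + 0.5x2 + 0.54x3 + 2.76x4 + 0.67x5 + 1.49x6 with:
  32x1 + 55x2 + 23x3 + 36x5 + 9x6 ≥ 28   (carbohydrate)
  2.8x1 + 1.1x2 + 1.7x3 + 0.8x4 + 2.3x5 + 1.5x6 ≥ 4.1   (iron)
  176x1 + 258x2 + 141x3 + 127x4 + 193x5 + 46x6 ≥ 163   (calories)
  70x6 ≥ 136   (vitamin C)
  x1, x2, x3, x4, x5, x6 ≥ 0.
At the optimum only black beans, kale are positive (brown rice, oatmeal, chicken breast, whole-barley bread = 0). There the iron and vitamin C constraints are tight.
Optimal quantities: black beans = 0.4235 servings, kale = 1.943 servings.
Total cost: 0.73·0.4235 + 1.49·1.943 = 3.2042.

€3.20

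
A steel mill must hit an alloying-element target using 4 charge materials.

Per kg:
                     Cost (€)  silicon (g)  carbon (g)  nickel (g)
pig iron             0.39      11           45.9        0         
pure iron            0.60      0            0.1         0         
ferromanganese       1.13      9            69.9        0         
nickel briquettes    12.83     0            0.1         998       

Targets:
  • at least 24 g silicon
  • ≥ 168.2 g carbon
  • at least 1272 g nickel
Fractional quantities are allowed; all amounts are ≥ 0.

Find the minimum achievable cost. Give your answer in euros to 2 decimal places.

Treat it as an LP. Let x1 = kg of pig iron, x2 = kg of pure iron, x3 = kg of ferromanganese, x4 = kg of nickel briquettes.
Minimise 0.39x1 + 0.6x2 + 1.13x3 + 12.83x4 with:
  11x1 + 9x3 ≥ 24   (silicon)
  45.9x1 + 0.1x2 + 69.9x3 + 0.1x4 ≥ 168.2   (carbon)
  998x4 ≥ 1272   (nickel)
  x1, x2, x3, x4 ≥ 0.
The optimal basis is {pig iron, nickel briquettes}; pure iron, ferromanganese drop out. The carbon and nickel requirements are met with equality.
Solving gives x1 = 3.6617, x4 = 1.2745.
Total cost: 0.39·3.6617 + 12.83·1.2745 = 17.7799.

€17.78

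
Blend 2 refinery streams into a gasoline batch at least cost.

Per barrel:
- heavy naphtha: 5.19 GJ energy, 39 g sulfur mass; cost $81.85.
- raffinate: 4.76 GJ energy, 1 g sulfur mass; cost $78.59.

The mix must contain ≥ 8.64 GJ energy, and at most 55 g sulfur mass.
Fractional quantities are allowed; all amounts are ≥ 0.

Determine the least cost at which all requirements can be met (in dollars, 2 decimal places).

This is a linear program. Let x1 = barrels of heavy naphtha, x2 = barrels of raffinate.
min 81.85x1 + 78.59x2 subject to:
  5.19x1 + 4.76x2 ≥ 8.64   (energy)
  39x1 + 1x2 ≤ 55   (sulfur mass)
  x1, x2 ≥ 0.
Both inputs are positive at the optimum. The energy and sulfur mass requirements are met with equality.
So heavy naphtha = 1.4029 barrels, raffinate = 0.28545 barrels.
Objective = 81.85·1.4029 + 78.59·0.28545 = 137.2609.

$137.26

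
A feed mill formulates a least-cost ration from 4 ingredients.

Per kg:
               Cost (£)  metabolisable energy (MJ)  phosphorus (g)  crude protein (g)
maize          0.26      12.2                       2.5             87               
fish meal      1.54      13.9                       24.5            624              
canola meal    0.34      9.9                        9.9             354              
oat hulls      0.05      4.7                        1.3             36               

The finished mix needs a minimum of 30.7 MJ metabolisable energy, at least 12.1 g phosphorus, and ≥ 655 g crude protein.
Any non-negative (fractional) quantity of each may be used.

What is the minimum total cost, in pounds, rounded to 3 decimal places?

This is a linear program. Let x1 = kg of maize, x2 = kg of fish meal, x3 = kg of canola meal, x4 = kg of oat hulls.
Minimize 0.26x1 + 1.54x2 + 0.34x3 + 0.05x4 s.t.:
  12.2x1 + 13.9x2 + 9.9x3 + 4.7x4 ≥ 30.7   (metabolisable energy)
  2.5x1 + 24.5x2 + 9.9x3 + 1.3x4 ≥ 12.1   (phosphorus)
  87x1 + 624x2 + 354x3 + 36x4 ≥ 655   (crude protein)
  x1, x2, x3, x4 ≥ 0.
The optimal basis is {canola meal, oat hulls}; maize, fish meal drop out. The metabolisable energy and crude protein requirements are met with equality.
Optimal quantities: canola meal = 1.509 kg, oat hulls = 3.353 kg.
Cost = 0.34·1.509 + 0.05·3.353 = 0.68071.

£0.681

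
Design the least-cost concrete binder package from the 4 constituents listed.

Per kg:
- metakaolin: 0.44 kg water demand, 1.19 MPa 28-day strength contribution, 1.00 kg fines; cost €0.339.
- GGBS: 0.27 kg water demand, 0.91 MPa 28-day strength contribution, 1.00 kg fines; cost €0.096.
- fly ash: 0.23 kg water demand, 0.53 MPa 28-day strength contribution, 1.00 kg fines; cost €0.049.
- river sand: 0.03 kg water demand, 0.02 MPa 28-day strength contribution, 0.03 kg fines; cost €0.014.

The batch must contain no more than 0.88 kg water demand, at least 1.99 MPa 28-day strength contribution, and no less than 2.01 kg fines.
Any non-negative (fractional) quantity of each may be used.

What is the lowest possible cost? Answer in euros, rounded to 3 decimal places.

€0.184

Let x1 = kg of metakaolin, x2 = kg of GGBS, x3 = kg of fly ash, x4 = kg of river sand.
min 0.339x1 + 0.096x2 + 0.049x3 + 0.014x4 s.t.:
  0.44x1 + 0.27x2 + 0.23x3 + 0.03x4 ≤ 0.88   (water demand)
  1.19x1 + 0.91x2 + 0.53x3 + 0.02x4 ≥ 1.99   (28-day strength contribution)
  1x1 + 1x2 + 1x3 + 0.03x4 ≥ 2.01   (fines)
  x1, x2, x3, x4 ≥ 0.
The minimum-cost mix takes nothing from metakaolin, GGBS, river sand — only fly ash. Binding constraint: 28-day strength contribution.
Optimal quantities: fly ash = 3.755 kg.
Cost = 0.049·3.755 = 0.18400.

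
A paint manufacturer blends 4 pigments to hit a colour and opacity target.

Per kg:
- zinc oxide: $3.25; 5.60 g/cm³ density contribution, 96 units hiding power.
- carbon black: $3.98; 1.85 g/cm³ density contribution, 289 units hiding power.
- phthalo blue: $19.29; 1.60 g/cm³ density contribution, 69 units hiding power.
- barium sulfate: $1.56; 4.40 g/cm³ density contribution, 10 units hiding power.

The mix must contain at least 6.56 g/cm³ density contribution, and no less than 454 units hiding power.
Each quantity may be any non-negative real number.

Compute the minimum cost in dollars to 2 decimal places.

$7.45

Set it up as a linear program. Let x1 = kg of zinc oxide, x2 = kg of carbon black, x3 = kg of phthalo blue, x4 = kg of barium sulfate.
Minimize 3.25x1 + 3.98x2 + 19.29x3 + 1.56x4 subject to:
  5.6x1 + 1.85x2 + 1.6x3 + 4.4x4 ≥ 6.56   (density contribution)
  96x1 + 289x2 + 69x3 + 10x4 ≥ 454   (hiding power)
  x1, x2, x3, x4 ≥ 0.
At the optimum only carbon black, barium sulfate are positive (zinc oxide, phthalo blue = 0). Binding constraints: density contribution and hiding power.
Optimal quantities: carbon black = 1.542 kg, barium sulfate = 0.8427 kg.
Objective = 3.98·1.542 + 1.56·0.8427 = 7.4518.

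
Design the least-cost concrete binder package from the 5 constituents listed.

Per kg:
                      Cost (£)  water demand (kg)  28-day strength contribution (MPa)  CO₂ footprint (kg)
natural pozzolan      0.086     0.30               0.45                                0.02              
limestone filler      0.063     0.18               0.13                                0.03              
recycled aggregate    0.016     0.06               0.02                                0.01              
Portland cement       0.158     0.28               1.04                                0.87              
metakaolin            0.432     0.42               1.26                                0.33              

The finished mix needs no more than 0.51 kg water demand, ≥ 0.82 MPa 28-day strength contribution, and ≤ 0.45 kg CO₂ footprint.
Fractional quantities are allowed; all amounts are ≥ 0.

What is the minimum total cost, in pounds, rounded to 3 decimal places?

£0.136

Treat it as an LP. Let x1 = kg of natural pozzolan, x2 = kg of limestone filler, x3 = kg of recycled aggregate, x4 = kg of Portland cement, x5 = kg of metakaolin.
Minimize 0.086x1 + 0.063x2 + 0.016x3 + 0.158x4 + 0.432x5 s.t.:
  0.3x1 + 0.18x2 + 0.06x3 + 0.28x4 + 0.42x5 ≤ 0.51   (water demand)
  0.45x1 + 0.13x2 + 0.02x3 + 1.04x4 + 1.26x5 ≥ 0.82   (28-day strength contribution)
  0.02x1 + 0.03x2 + 0.01x3 + 0.87x4 + 0.33x5 ≤ 0.45   (CO₂ footprint)
  x1, x2, x3, x4, x5 ≥ 0.
At the optimum only natural pozzolan, Portland cement are positive (limestone filler, recycled aggregate, metakaolin = 0). Binding constraints: 28-day strength contribution and CO₂ footprint.
That vertex is x1 = 0.662, x4 = 0.502.
Objective = 0.086·0.662 + 0.158·0.502 = 0.13625.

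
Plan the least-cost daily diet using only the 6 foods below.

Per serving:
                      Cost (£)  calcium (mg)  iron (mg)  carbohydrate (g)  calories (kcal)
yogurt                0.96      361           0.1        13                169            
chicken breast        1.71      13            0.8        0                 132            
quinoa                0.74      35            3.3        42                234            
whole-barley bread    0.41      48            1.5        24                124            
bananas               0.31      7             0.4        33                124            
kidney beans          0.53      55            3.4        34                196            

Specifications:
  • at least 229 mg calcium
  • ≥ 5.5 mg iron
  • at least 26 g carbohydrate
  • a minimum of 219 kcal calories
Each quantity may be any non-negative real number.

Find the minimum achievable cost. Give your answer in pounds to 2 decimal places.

Let x1 = servings of yogurt, x2 = servings of chicken breast, x3 = servings of quinoa, x4 = servings of whole-barley bread, x5 = servings of bananas, x6 = servings of kidney beans.
Minimise 0.96x1 + 1.71x2 + 0.74x3 + 0.41x4 + 0.31x5 + 0.53x6 s.t.:
  361x1 + 13x2 + 35x3 + 48x4 + 7x5 + 55x6 ≥ 229   (calcium)
  0.1x1 + 0.8x2 + 3.3x3 + 1.5x4 + 0.4x5 + 3.4x6 ≥ 5.5   (iron)
  13x1 + 42x3 + 24x4 + 33x5 + 34x6 ≥ 26   (carbohydrate)
  169x1 + 132x2 + 234x3 + 124x4 + 124x5 + 196x6 ≥ 219   (calories)
  x1, x2, x3, x4, x5, x6 ≥ 0.
The cheapest feasible vertex uses only yogurt, kidney beans; chicken breast, quinoa, whole-barley bread, bananas are not used. There the calcium and iron constraints are tight.
That vertex is x1 = 0.3896, x6 = 1.606.
Hence cost = 0.96·0.3896 + 0.53·1.606 = £1.2252.

£1.23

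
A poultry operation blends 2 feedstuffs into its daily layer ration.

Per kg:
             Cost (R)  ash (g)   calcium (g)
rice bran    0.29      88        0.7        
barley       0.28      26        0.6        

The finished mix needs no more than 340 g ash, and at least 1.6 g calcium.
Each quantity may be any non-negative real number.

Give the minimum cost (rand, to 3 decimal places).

R0.663

Let x1 = kg of rice bran, x2 = kg of barley.
Minimise 0.29x1 + 0.28x2 with:
  88x1 + 26x2 ≤ 340   (ash)
  0.7x1 + 0.6x2 ≥ 1.6   (calcium)
  x1, x2 ≥ 0.
The cheapest feasible vertex uses only rice bran; barley is not used. Binding constraint: calcium.
Optimal quantities: rice bran = 2.286 kg.
Total cost: 0.29·2.286 = 0.66294.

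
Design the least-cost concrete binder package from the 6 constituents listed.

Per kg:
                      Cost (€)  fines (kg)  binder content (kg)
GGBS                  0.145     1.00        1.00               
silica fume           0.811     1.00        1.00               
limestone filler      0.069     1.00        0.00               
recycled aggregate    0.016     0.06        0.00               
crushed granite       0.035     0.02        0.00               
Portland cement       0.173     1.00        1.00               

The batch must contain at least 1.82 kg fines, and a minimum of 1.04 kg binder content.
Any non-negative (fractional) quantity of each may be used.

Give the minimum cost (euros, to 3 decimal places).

€0.205

Treat it as an LP. Let x1 = kg of GGBS, x2 = kg of silica fume, x3 = kg of limestone filler, x4 = kg of recycled aggregate, x5 = kg of crushed granite, x6 = kg of Portland cement.
Minimise 0.145x1 + 0.811x2 + 0.069x3 + 0.016x4 + 0.035x5 + 0.173x6 subject to:
  1x1 + 1x2 + 1x3 + 0.06x4 + 0.02x5 + 1x6 ≥ 1.82   (fines)
  1x1 + 1x2 + 1x6 ≥ 1.04   (binder content)
  x1, x2, x3, x4, x5, x6 ≥ 0.
The cheapest feasible vertex uses only GGBS, limestone filler; silica fume, recycled aggregate, crushed granite, Portland cement are not used. There the fines and binder content constraints are tight.
Solving gives x1 = 1.04, x3 = 0.78.
Cost = 0.145·1.04 + 0.069·0.78 = 0.20462.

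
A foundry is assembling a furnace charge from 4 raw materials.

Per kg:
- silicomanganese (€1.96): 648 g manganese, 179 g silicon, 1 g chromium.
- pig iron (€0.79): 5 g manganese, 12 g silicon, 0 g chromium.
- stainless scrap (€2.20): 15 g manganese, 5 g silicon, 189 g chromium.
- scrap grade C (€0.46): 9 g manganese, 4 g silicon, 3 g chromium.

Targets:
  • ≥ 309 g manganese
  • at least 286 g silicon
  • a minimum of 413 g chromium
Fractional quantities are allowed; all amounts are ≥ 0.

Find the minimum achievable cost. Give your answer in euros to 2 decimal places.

Treat it as an LP. Let x1 = kg of silicomanganese, x2 = kg of pig iron, x3 = kg of stainless scrap, x4 = kg of scrap grade C.
Minimise 1.96x1 + 0.79x2 + 2.2x3 + 0.46x4 with:
  648x1 + 5x2 + 15x3 + 9x4 ≥ 309   (manganese)
  179x1 + 12x2 + 5x3 + 4x4 ≥ 286   (silicon)
  1x1 + 189x3 + 3x4 ≥ 413   (chromium)
  x1, x2, x3, x4 ≥ 0.
The minimum-cost mix takes nothing from pig iron, scrap grade C — only silicomanganese, stainless scrap. The silicon and chromium requirements are met with equality.
Optimal quantities: silicomanganese = 1.537 kg, stainless scrap = 2.177 kg.
Cost = 1.96·1.537 + 2.2·2.177 = 7.8019.

€7.80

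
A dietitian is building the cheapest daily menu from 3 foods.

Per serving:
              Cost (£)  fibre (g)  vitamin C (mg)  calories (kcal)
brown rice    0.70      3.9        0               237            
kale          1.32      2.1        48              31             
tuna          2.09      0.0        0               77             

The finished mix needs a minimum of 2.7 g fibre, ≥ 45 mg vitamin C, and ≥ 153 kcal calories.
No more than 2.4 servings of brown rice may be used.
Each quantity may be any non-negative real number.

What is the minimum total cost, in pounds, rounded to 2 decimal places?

Let x1 = servings of brown rice, x2 = servings of kale, x3 = servings of tuna.
min 0.7x1 + 1.32x2 + 2.09x3 s.t.:
  3.9x1 + 2.1x2 ≥ 2.7   (fibre)
  48x2 ≥ 45   (vitamin C)
  237x1 + 31x2 + 77x3 ≥ 153   (calories)
  x1 ≤ 2.4
  x1, x2, x3 ≥ 0.
At the optimum only brown rice, kale are positive (tuna = 0). Binding constraints: vitamin C and calories.
So brown rice = 0.5229 servings, kale = 0.9375 servings.
Total cost: 0.7·0.5229 + 1.32·0.9375 = 1.6035.

£1.60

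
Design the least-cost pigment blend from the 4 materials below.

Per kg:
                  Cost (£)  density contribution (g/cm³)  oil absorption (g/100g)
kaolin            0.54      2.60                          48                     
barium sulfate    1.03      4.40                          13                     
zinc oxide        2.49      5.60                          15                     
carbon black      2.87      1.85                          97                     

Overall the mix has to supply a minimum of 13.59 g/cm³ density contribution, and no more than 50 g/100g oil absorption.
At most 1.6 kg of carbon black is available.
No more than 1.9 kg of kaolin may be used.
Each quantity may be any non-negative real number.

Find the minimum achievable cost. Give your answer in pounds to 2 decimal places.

£3.16

Let x1 = kg of kaolin, x2 = kg of barium sulfate, x3 = kg of zinc oxide, x4 = kg of carbon black.
min 0.54x1 + 1.03x2 + 2.49x3 + 2.87x4 subject to:
  2.6x1 + 4.4x2 + 5.6x3 + 1.85x4 ≥ 13.59   (density contribution)
  48x1 + 13x2 + 15x3 + 97x4 ≤ 50   (oil absorption)
  x4 ≤ 1.6
  x1 ≤ 1.9
  x1, x2, x3, x4 ≥ 0.
The optimal basis is {kaolin, barium sulfate}; zinc oxide, carbon black drop out. Binding constraints: density contribution and oil absorption.
That vertex is x1 = 0.2443, x2 = 2.944.
Objective = 0.54·0.2443 + 1.03·2.944 = 3.1642.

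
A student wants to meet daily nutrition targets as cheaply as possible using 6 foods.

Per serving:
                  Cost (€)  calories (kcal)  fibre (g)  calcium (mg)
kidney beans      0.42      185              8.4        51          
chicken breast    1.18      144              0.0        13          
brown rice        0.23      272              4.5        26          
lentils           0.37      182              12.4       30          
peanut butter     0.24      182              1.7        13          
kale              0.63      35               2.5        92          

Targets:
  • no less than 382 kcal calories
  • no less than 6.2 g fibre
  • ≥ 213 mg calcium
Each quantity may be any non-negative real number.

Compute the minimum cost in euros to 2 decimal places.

Treat it as an LP. Let x1 = servings of kidney beans, x2 = servings of chicken breast, x3 = servings of brown rice, x4 = servings of lentils, x5 = servings of peanut butter, x6 = servings of kale.
min 0.42x1 + 1.18x2 + 0.23x3 + 0.37x4 + 0.24x5 + 0.63x6 s.t.:
  185x1 + 144x2 + 272x3 + 182x4 + 182x5 + 35x6 ≥ 382   (calories)
  8.4x1 + 4.5x3 + 12.4x4 + 1.7x5 + 2.5x6 ≥ 6.2   (fibre)
  51x1 + 13x2 + 26x3 + 30x4 + 13x5 + 92x6 ≥ 213   (calcium)
  x1, x2, x3, x4, x5, x6 ≥ 0.
The cheapest feasible vertex uses only brown rice, kale; kidney beans, chicken breast, lentils, peanut butter are not used. The calories and calcium requirements are met with equality.
That vertex is x3 = 1.148, x6 = 1.991.
Hence cost = 0.23·1.148 + 0.63·1.991 = €1.5184.

€1.52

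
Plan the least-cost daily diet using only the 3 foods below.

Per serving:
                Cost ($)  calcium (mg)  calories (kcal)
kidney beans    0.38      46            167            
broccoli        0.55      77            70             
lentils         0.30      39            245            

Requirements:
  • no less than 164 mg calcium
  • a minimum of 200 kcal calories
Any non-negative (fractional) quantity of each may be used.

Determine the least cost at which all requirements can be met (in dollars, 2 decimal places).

$1.18

Set it up as a linear program. Let x1 = servings of kidney beans, x2 = servings of broccoli, x3 = servings of lentils.
Minimise 0.38x1 + 0.55x2 + 0.3x3 s.t.:
  46x1 + 77x2 + 39x3 ≥ 164   (calcium)
  167x1 + 70x2 + 245x3 ≥ 200   (calories)
  x1, x2, x3 ≥ 0.
The minimum-cost mix takes nothing from kidney beans — only broccoli, lentils. The calcium and calories requirements are met with equality.
That vertex is x2 = 2.007, x3 = 0.243.
Objective = 0.55·2.007 + 0.3·0.243 = 1.1768.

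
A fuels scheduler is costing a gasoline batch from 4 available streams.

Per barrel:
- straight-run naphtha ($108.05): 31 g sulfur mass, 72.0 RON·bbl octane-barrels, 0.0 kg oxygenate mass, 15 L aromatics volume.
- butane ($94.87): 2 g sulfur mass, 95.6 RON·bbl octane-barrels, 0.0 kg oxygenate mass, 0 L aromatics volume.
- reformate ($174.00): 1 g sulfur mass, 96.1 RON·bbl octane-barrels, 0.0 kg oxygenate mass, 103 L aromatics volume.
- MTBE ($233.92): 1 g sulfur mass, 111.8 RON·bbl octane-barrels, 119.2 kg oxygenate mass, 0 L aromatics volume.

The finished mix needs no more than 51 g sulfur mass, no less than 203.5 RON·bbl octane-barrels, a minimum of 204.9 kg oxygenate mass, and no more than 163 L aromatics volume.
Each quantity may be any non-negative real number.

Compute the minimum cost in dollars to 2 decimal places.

Treat it as an LP. Let x1 = barrels of straight-run naphtha, x2 = barrels of butane, x3 = barrels of reformate, x4 = barrels of MTBE.
min 108.05x1 + 94.87x2 + 174x3 + 233.92x4 with:
  31x1 + 2x2 + 1x3 + 1x4 ≤ 51   (sulfur mass)
  72x1 + 95.6x2 + 96.1x3 + 111.8x4 ≥ 203.5   (octane-barrels)
  119.2x4 ≥ 204.9   (oxygenate mass)
  15x1 + 103x3 ≤ 163   (aromatics volume)
  x1, x2, x3, x4 ≥ 0.
The minimum-cost mix takes nothing from straight-run naphtha, reformate — only butane, MTBE. There the octane-barrels and oxygenate mass constraints are tight.
So butane = 0.118413 barrels, MTBE = 1.71896 barrels.
Cost = 94.87·0.118413 + 233.92·1.71896 = 413.3330.

$413.33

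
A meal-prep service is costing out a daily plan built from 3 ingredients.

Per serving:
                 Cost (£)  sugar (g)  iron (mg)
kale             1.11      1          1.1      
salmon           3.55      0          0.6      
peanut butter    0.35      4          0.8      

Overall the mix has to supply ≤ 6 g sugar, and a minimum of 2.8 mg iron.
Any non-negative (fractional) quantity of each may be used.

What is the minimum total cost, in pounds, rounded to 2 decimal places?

£2.34

Set it up as a linear program. Let x1 = servings of kale, x2 = servings of salmon, x3 = servings of peanut butter.
Minimise 1.11x1 + 3.55x2 + 0.35x3 s.t.:
  1x1 + 4x3 ≤ 6   (sugar)
  1.1x1 + 0.6x2 + 0.8x3 ≥ 2.8   (iron)
  x1, x2, x3 ≥ 0.
The optimal basis is {kale, peanut butter}; salmon drops out. There the sugar and iron constraints are tight.
That vertex is x1 = 1.778, x3 = 1.056.
Cost = 1.11·1.778 + 0.35·1.056 = 2.3432.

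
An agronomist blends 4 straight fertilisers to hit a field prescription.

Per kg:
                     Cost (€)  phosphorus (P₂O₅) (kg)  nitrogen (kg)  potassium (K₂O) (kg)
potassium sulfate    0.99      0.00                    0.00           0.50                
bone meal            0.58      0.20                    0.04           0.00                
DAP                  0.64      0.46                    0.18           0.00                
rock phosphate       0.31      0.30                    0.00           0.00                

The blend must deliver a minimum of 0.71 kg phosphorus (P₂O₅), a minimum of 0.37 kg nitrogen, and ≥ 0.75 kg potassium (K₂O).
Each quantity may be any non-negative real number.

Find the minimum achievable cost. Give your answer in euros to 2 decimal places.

Treat it as an LP. Let x1 = kg of potassium sulfate, x2 = kg of bone meal, x3 = kg of DAP, x4 = kg of rock phosphate.
Minimise 0.99x1 + 0.58x2 + 0.64x3 + 0.31x4 subject to:
  0.2x2 + 0.46x3 + 0.3x4 ≥ 0.71   (phosphorus (P₂O₅))
  0.04x2 + 0.18x3 ≥ 0.37   (nitrogen)
  0.5x1 ≥ 0.75   (potassium (K₂O))
  x1, x2, x3, x4 ≥ 0.
The minimum-cost mix takes nothing from bone meal, rock phosphate — only potassium sulfate, DAP. Binding constraints: nitrogen and potassium (K₂O).
Solving gives x1 = 1.5, x3 = 2.056.
Objective = 0.99·1.5 + 0.64·2.056 = 2.8008.

€2.80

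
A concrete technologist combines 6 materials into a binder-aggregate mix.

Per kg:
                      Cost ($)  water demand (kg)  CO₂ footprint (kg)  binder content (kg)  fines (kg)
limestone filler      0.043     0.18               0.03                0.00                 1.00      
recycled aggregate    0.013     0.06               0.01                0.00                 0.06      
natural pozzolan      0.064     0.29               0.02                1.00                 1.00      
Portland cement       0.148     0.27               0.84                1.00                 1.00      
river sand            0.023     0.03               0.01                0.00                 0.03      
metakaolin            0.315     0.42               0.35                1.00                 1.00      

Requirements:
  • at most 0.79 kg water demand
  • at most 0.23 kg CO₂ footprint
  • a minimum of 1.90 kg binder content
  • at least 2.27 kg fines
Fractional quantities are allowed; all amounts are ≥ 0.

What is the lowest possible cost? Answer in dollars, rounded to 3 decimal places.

Set it up as a linear program. Let x1 = kg of limestone filler, x2 = kg of recycled aggregate, x3 = kg of natural pozzolan, x4 = kg of Portland cement, x5 = kg of river sand, x6 = kg of metakaolin.
min 0.043x1 + 0.013x2 + 0.064x3 + 0.148x4 + 0.023x5 + 0.315x6 with:
  0.18x1 + 0.06x2 + 0.29x3 + 0.27x4 + 0.03x5 + 0.42x6 ≤ 0.79   (water demand)
  0.03x1 + 0.01x2 + 0.02x3 + 0.84x4 + 0.01x5 + 0.35x6 ≤ 0.23   (CO₂ footprint)
  1x3 + 1x4 + 1x6 ≥ 1.9   (binder content)
  1x1 + 0.06x2 + 1x3 + 1x4 + 0.03x5 + 1x6 ≥ 2.27   (fines)
  x1, x2, x3, x4, x5, x6 ≥ 0.
At the optimum only limestone filler, natural pozzolan are positive (recycled aggregate, Portland cement, river sand, metakaolin = 0). The binder content and fines requirements are met with equality.
So limestone filler = 0.37 kg, natural pozzolan = 1.9 kg.
Objective = 0.043·0.37 + 0.064·1.9 = 0.13751.

$0.138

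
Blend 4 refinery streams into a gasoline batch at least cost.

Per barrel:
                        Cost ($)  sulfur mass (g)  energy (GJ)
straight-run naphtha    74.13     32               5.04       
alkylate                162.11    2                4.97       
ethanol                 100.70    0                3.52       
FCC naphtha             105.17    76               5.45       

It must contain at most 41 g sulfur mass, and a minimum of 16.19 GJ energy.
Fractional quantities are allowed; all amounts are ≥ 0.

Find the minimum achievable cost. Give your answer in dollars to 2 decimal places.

$373.41

This is a linear program. Let x1 = barrels of straight-run naphtha, x2 = barrels of alkylate, x3 = barrels of ethanol, x4 = barrels of FCC naphtha.
Minimize 74.13x1 + 162.11x2 + 100.7x3 + 105.17x4 s.t.:
  32x1 + 2x2 + 76x4 ≤ 41   (sulfur mass)
  5.04x1 + 4.97x2 + 3.52x3 + 5.45x4 ≥ 16.19   (energy)
  x1, x2, x3, x4 ≥ 0.
The minimum-cost mix takes nothing from alkylate, FCC naphtha — only straight-run naphtha, ethanol. Binding constraints: sulfur mass and energy.
Optimal quantities: straight-run naphtha = 1.28125 barrels, ethanol = 2.76491 barrels.
Hence cost = 74.13·1.28125 + 100.7·2.76491 = $373.4055.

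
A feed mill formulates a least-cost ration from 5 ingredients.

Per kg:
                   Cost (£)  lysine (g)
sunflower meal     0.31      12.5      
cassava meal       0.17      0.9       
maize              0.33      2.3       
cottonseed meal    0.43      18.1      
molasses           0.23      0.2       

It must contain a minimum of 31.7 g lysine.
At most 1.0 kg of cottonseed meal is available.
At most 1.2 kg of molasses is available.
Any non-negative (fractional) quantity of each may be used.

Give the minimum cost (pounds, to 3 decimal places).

£0.767

Treat it as an LP. Let x1 = kg of sunflower meal, x2 = kg of cassava meal, x3 = kg of maize, x4 = kg of cottonseed meal, x5 = kg of molasses.
min 0.31x1 + 0.17x2 + 0.33x3 + 0.43x4 + 0.23x5 with:
  12.5x1 + 0.9x2 + 2.3x3 + 18.1x4 + 0.2x5 ≥ 31.7   (lysine)
  x4 ≤ 1
  x5 ≤ 1.2
  x1, x2, x3, x4, x5 ≥ 0.
The cheapest feasible vertex uses only sunflower meal, cottonseed meal; cassava meal, maize, molasses are not used. The lysine and the cottonseed meal cap requirements are met with equality.
Solving gives x1 = 1.088, x4 = 1.
Objective = 0.31·1.088 + 0.43·1 = 0.76728.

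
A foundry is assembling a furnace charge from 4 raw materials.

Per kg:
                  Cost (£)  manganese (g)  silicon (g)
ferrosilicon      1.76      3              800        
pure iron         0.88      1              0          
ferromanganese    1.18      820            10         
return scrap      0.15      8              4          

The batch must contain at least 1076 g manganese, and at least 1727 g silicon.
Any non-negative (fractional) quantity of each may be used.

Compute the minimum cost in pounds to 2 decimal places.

£5.31

Treat it as an LP. Let x1 = kg of ferrosilicon, x2 = kg of pure iron, x3 = kg of ferromanganese, x4 = kg of return scrap.
Minimize 1.76x1 + 0.88x2 + 1.18x3 + 0.15x4 with:
  3x1 + 1x2 + 820x3 + 8x4 ≥ 1076   (manganese)
  800x1 + 10x3 + 4x4 ≥ 1727   (silicon)
  x1, x2, x3, x4 ≥ 0.
The optimal basis is {ferrosilicon, ferromanganese}; pure iron, return scrap drop out. The manganese and silicon requirements are met with equality.
Solving gives x1 = 2.142, x3 = 1.304.
Total cost: 1.76·2.142 + 1.18·1.304 = 5.3086.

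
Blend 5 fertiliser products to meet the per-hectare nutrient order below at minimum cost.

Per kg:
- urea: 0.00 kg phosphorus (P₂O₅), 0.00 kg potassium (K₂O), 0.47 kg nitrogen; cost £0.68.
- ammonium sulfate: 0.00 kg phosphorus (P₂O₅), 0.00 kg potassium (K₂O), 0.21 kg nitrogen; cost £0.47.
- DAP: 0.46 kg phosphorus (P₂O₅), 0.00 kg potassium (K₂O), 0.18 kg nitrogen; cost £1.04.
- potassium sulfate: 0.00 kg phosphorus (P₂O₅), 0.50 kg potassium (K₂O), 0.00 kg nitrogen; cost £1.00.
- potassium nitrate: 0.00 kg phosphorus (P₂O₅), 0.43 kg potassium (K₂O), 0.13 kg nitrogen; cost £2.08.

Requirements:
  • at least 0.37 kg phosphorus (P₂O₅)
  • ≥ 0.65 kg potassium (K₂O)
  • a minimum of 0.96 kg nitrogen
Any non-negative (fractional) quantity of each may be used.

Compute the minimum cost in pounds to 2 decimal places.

£3.32

Let x1 = kg of urea, x2 = kg of ammonium sulfate, x3 = kg of DAP, x4 = kg of potassium sulfate, x5 = kg of potassium nitrate.
Minimize 0.68x1 + 0.47x2 + 1.04x3 + 1x4 + 2.08x5 subject to:
  0.46x3 ≥ 0.37   (phosphorus (P₂O₅))
  0.5x4 + 0.43x5 ≥ 0.65   (potassium (K₂O))
  0.47x1 + 0.21x2 + 0.18x3 + 0.13x5 ≥ 0.96   (nitrogen)
  x1, x2, x3, x4, x5 ≥ 0.
The optimal basis is {urea, DAP, potassium sulfate}; ammonium sulfate, potassium nitrate drop out. There the phosphorus (P₂O₅), potassium (K₂O), nitrogen constraints are tight.
So urea = 1.735 kg, DAP = 0.8043 kg, potassium sulfate = 1.3 kg.
Hence cost = 0.68·1.735 + 1.04·0.8043 + 1·1.3 = £3.3163.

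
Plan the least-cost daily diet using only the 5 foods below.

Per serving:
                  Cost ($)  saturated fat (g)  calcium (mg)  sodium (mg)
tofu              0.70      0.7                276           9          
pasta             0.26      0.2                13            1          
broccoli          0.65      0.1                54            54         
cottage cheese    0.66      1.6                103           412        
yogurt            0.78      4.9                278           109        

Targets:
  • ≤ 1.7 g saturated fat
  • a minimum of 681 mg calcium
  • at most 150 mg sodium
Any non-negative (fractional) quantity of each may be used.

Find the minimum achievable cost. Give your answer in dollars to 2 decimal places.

$2.10

Let x1 = servings of tofu, x2 = servings of pasta, x3 = servings of broccoli, x4 = servings of cottage cheese, x5 = servings of yogurt.
Minimise 0.7x1 + 0.26x2 + 0.65x3 + 0.66x4 + 0.78x5 s.t.:
  0.7x1 + 0.2x2 + 0.1x3 + 1.6x4 + 4.9x5 ≤ 1.7   (saturated fat)
  276x1 + 13x2 + 54x3 + 103x4 + 278x5 ≥ 681   (calcium)
  9x1 + 1x2 + 54x3 + 412x4 + 109x5 ≤ 150   (sodium)
  x1, x2, x3, x4, x5 ≥ 0.
The cheapest feasible vertex uses only tofu, broccoli; pasta, cottage cheese, yogurt are not used. There the saturated fat and calcium constraints are tight.
So tofu = 2.324 servings, broccoli = 0.7353 servings.
Objective = 0.7·2.324 + 0.65·0.7353 = 2.1047.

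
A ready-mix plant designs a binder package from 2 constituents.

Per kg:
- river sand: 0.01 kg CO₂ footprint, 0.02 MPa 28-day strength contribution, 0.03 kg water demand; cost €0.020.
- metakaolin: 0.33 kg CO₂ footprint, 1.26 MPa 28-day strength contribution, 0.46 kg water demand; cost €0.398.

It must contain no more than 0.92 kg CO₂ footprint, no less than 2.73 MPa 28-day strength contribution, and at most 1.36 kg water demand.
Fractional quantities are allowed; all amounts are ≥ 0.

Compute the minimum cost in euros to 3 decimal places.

Set it up as a linear program. Let x1 = kg of river sand, x2 = kg of metakaolin.
Minimise 0.02x1 + 0.398x2 subject to:
  0.01x1 + 0.33x2 ≤ 0.92   (CO₂ footprint)
  0.02x1 + 1.26x2 ≥ 2.73   (28-day strength contribution)
  0.03x1 + 0.46x2 ≤ 1.36   (water demand)
  x1, x2 ≥ 0.
The cheapest feasible vertex uses only metakaolin; river sand is not used. There the 28-day strength contribution constraint is tight.
Solving gives x2 = 2.167.
Objective = 0.398·2.167 = 0.86247.

€0.862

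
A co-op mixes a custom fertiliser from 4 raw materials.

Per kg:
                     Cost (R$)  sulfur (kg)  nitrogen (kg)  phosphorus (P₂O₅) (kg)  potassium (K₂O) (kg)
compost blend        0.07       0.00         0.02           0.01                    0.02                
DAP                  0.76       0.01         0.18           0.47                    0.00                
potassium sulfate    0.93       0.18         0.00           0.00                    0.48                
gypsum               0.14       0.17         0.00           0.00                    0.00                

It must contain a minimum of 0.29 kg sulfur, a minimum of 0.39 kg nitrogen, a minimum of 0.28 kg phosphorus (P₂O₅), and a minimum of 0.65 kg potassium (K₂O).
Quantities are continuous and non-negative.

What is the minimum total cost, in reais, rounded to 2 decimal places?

R$2.12

Let x1 = kg of compost blend, x2 = kg of DAP, x3 = kg of potassium sulfate, x4 = kg of gypsum.
Minimize 0.07x1 + 0.76x2 + 0.93x3 + 0.14x4 subject to:
  0.01x2 + 0.18x3 + 0.17x4 ≥ 0.29   (sulfur)
  0.02x1 + 0.18x2 ≥ 0.39   (nitrogen)
  0.01x1 + 0.47x2 ≥ 0.28   (phosphorus (P₂O₅))
  0.02x1 + 0.48x3 ≥ 0.65   (potassium (K₂O))
  x1, x2, x3, x4 ≥ 0.
The optimal mix uses every input. There the sulfur, nitrogen, phosphorus (P₂O₅), potassium (K₂O) constraints are tight.
So compost blend = 17.49 kg, DAP = 0.2237 kg, potassium sulfate = 0.6255 kg, gypsum = 1.03 kg.
Total cost: 0.07·17.49 + 0.76·0.2237 + 0.93·0.6255 + 0.14·1.03 = 2.1202.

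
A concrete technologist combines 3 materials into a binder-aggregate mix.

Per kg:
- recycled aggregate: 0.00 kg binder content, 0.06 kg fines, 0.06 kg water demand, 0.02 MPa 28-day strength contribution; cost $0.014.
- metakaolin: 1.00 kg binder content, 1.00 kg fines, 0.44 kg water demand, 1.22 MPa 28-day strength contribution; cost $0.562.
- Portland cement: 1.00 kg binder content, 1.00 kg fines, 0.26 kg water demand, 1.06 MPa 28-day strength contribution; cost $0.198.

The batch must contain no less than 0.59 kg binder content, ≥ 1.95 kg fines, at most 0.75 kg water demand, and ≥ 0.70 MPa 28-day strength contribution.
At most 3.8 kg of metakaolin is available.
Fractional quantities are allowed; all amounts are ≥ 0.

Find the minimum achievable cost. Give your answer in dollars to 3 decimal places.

This is a linear program. Let x1 = kg of recycled aggregate, x2 = kg of metakaolin, x3 = kg of Portland cement.
min 0.014x1 + 0.562x2 + 0.198x3 s.t.:
  1x2 + 1x3 ≥ 0.59   (binder content)
  0.06x1 + 1x2 + 1x3 ≥ 1.95   (fines)
  0.06x1 + 0.44x2 + 0.26x3 ≤ 0.75   (water demand)
  0.02x1 + 1.22x2 + 1.06x3 ≥ 0.7   (28-day strength contribution)
  x2 ≤ 3.8
  x1, x2, x3 ≥ 0.
The optimal basis is {Portland cement}; recycled aggregate, metakaolin drop out. Binding constraint: fines.
That vertex is x3 = 1.95.
Total cost: 0.198·1.95 = 0.38610.

$0.386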